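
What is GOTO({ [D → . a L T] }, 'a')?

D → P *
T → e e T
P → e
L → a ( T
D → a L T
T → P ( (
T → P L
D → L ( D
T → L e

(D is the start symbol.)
GOTO(I, 'a') = CLOSURE({ [A → αX.β] : [A → α.Xβ] ∈ I, X = 'a' })

Items with dot before 'a', with the dot advanced:
  [D → . a L T] → [D → a . L T]
Closure of the advanced items:
  [D → a . L T] has the dot before L: add [L → . a ( T]

GOTO = { [D → a . L T], [L → . a ( T] }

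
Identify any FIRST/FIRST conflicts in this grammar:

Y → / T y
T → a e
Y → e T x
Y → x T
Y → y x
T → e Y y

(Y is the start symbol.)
Productions for Y:
  Y → / T y: FIRST = { '/' }
  Y → e T x: FIRST = { 'e' }
  Y → x T: FIRST = { 'x' }
  Y → y x: FIRST = { 'y' }
Productions for T:
  T → a e: FIRST = { 'a' }
  T → e Y y: FIRST = { 'e' }

All alternatives of each non-terminal have pairwise disjoint FIRST sets.

Answer: No FIRST/FIRST conflicts.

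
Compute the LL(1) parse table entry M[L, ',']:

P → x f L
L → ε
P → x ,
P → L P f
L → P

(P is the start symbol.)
To find M[L, ','], we find productions for L where ',' is in the predict set (PREDICT(N → α) = (FIRST(α) \ {ε}) ∪ (FOLLOW(N) if α ⇒* ε)).

Relevant sets:
  FIRST(P) = { 'x' }
  FOLLOW(L) = { $, 'f', 'x' }

L → ε: PREDICT = { $, 'f', 'x' }
L → P: PREDICT = { 'x' }

M[L, ','] is empty (no production applies)

Answer: Empty (error entry)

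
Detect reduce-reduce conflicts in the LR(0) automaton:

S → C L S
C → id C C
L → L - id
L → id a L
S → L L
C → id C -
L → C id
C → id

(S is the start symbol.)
Yes — I17: [C → id .] vs [L → C id .]

Augment with S' → S and build the canonical LR(0) collection (I0 = CLOSURE({[S' → . S]}), then GOTO on every symbol after a dot until no new states appear). It has 19 states:
  I0: { [C → . id C -], [C → . id C C], [C → . id], [L → . C id], [L → . L - id], [L → . id a L], [S → . C L S], [S → . L L], [S' → . S] }  — shift
  I1: { [C → . id C -], [C → . id C C], [C → . id], [L → . C id], [L → . L - id], [L → . id a L], [L → C . id], [S → C . L S] }  — shift
  I2: { [C → . id C -], [C → . id C C], [C → . id], [L → . C id], [L → . L - id], [L → . id a L], [L → L . - id], [S → L . L] }  — shift
  I3: { [S' → S .] }  — accept
  I4: { [C → . id C -], [C → . id C C], [C → . id], [C → id . C -], [C → id . C C], [C → id .], [L → id . a L] }  — shift, reduce
  I5: { [C → . id C -], [C → . id C C], [C → . id], [C → id C . -], [C → id C . C] }  — shift
  I6: { [C → . id C -], [C → . id C C], [C → . id], [L → . C id], [L → . L - id], [L → . id a L], [L → id a . L] }  — shift
  I7: { [C → . id C -], [C → . id C C], [C → . id], [C → id . C -], [C → id . C C], [C → id .] }  — shift, reduce
  I8: { [L → C . id] }  — shift
  I9: { [L → L . - id], [L → id a L .] }  — shift, reduce
  I10: { [L → L - . id] }  — shift
  I11: { [L → L - id .] }  — reduce
  I12: { [L → C id .] }  — reduce
  I13: { [C → id C - .] }  — reduce
  I14: { [C → id C C .] }  — reduce
  I15: { [L → L . - id], [S → L L .] }  — shift, reduce
  I16: { [C → . id C -], [C → . id C C], [C → . id], [L → . C id], [L → . L - id], [L → . id a L], [L → L . - id], [S → . C L S], [S → . L L], [S → C L . S] }  — shift
  I17: { [C → . id C -], [C → . id C C], [C → . id], [C → id . C -], [C → id . C C], [C → id .], [L → C id .], [L → id . a L] }  — shift, 2 reduces
  I18: { [S → C L S .] }  — reduce

I17 contains complete items [C → id .], [L → C id .] — reduce-reduce conflict.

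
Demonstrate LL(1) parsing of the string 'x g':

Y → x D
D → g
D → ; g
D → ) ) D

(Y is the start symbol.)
Stack is shown with the top on the left.

Stack  Input  Action
--------------------
Y $    x g $  output Y → x D
x D $  x g $  match 'x'
D $    g $    output D → g
g $    g $    match 'g'
$      $      accept

The string is accepted.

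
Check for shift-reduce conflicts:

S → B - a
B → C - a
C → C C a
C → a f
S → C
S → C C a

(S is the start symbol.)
Yes — I2: [S → C .] vs [B → C . - a]; I9: [C → C C a .] vs [C → a . f]; I10: [C → C C a .] vs [C → a . f]

A shift-reduce conflict occurs when an LR(0) state has both:
  - a complete (reduce) item [A → α .] (dot at the end), and
  - a shift item [B → β . c γ] (dot before a terminal).

Augment with S' → S and build the canonical LR(0) collection (I0 = CLOSURE({[S' → . S]}), then GOTO on every symbol after a dot until no new states appear). It has 14 states:
  I0: { [B → . C - a], [C → . C C a], [C → . a f], [S → . B - a], [S → . C C a], [S → . C], [S' → . S] }  — shift
  I1: { [S → B . - a] }  — shift
  I2: { [B → C . - a], [C → . C C a], [C → . a f], [C → C . C a], [S → C . C a], [S → C .] }  — shift, reduce
  I3: { [S' → S .] }  — accept
  I4: { [C → a . f] }  — shift
  I5: { [C → a f .] }  — reduce
  I6: { [B → C - . a] }  — shift
  I7: { [C → . C C a], [C → . a f], [C → C . C a], [C → C C . a], [S → C C . a] }  — shift
  I8: { [C → . C C a], [C → . a f], [C → C . C a], [C → C C . a] }  — shift
  I9: { [C → C C a .], [C → a . f], [S → C C a .] }  — shift, 2 reduces
  I10: { [C → C C a .], [C → a . f] }  — shift, reduce
  I11: { [B → C - a .] }  — reduce
  I12: { [S → B - . a] }  — shift
  I13: { [S → B - a .] }  — reduce

I2 contains reduce item [S → C .] and shift items [B → C . - a], [C → . a f] — shift-reduce conflict.
I9 contains reduce items [C → C C a .], [S → C C a .] and shift item [C → a . f] — shift-reduce conflict.
I10 contains reduce item [C → C C a .] and shift item [C → a . f] — shift-reduce conflict.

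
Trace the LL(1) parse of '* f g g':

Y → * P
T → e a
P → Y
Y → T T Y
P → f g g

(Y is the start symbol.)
LL(1) parsing maintains a stack (initially the start symbol over $) and the input. At each step: if the stack top is a terminal, match it against the current input token; if it is a non-terminal N, replace it with the RHS of M[N, lookahead] (the unique production whose predict set contains the lookahead).

Stack is shown with the top on the left.

Stack    Input      Action
--------------------------
Y $      * f g g $  output Y → * P
* P $    * f g g $  match '*'
P $      f g g $    output P → f g g
f g g $  f g g $    match 'f'
g g $    g g $      match 'g'
g $      g $        match 'g'
$        $          accept

The string is accepted.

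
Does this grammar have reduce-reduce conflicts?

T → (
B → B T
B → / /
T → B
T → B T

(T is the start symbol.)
Yes — I5: [B → B T .] vs [T → B T .]

A reduce-reduce conflict occurs when an LR(0) state has two complete items [A → α .] and [B → β .] — both call for a reduction, and with no lookahead the parser cannot choose between them.

Augment with T' → T and build the canonical LR(0) collection (I0 = CLOSURE({[T' → . T]}), then GOTO on every symbol after a dot until no new states appear). It has 7 states:
  I0: { [B → . / /], [B → . B T], [T → . (], [T → . B T], [T → . B], [T' → . T] }  — shift
  I1: { [T → ( .] }  — reduce
  I2: { [B → / . /] }  — shift
  I3: { [B → . / /], [B → . B T], [B → B . T], [T → . (], [T → . B T], [T → . B], [T → B . T], [T → B .] }  — shift, reduce
  I4: { [T' → T .] }  — accept
  I5: { [B → B T .], [T → B T .] }  — 2 reduces
  I6: { [B → / / .] }  — reduce

I5 contains complete items [B → B T .], [T → B T .] — reduce-reduce conflict.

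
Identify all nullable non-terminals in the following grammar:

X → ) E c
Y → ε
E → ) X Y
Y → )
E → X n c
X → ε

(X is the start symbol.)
ε-productions: Y → ε, X → ε
So Y, X are immediately nullable.
No further non-terminal can be added: every production for the remaining non-terminals contains a terminal or a non-nullable non-terminal.
Nullable = { 'X', 'Y' }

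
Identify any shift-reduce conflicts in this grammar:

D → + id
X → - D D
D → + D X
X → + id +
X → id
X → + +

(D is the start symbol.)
No shift-reduce conflicts

A shift-reduce conflict occurs when an LR(0) state has both:
  - a complete (reduce) item [A → α .] (dot at the end), and
  - a shift item [B → β . c γ] (dot before a terminal).

Augment with D' → D and build the canonical LR(0) collection (I0 = CLOSURE({[D' → . D]}), then GOTO on every symbol after a dot until no new states appear). It has 14 states:
  I0: { [D → . + D X], [D → . + id], [D' → . D] }  — shift
  I1: { [D → + . D X], [D → + . id], [D → . + D X], [D → . + id] }  — shift
  I2: { [D' → D .] }  — accept
  I3: { [D → + D . X], [X → . + +], [X → . + id +], [X → . - D D], [X → . id] }  — shift
  I4: { [D → + id .] }  — reduce
  I5: { [X → + . +], [X → + . id +] }  — shift
  I6: { [D → . + D X], [D → . + id], [X → - . D D] }  — shift
  I7: { [D → + D X .] }  — reduce
  I8: { [X → id .] }  — reduce
  I9: { [D → . + D X], [D → . + id], [X → - D . D] }  — shift
  I10: { [X → - D D .] }  — reduce
  I11: { [X → + + .] }  — reduce
  I12: { [X → + id . +] }  — shift
  I13: { [X → + id + .] }  — reduce

No state contains both a complete item and a shift item.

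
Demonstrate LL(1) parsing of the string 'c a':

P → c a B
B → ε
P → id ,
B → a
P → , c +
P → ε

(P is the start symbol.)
LL(1) parsing maintains a stack (initially the start symbol over $) and the input. At each step: if the stack top is a terminal, match it against the current input token; if it is a non-terminal N, replace it with the RHS of M[N, lookahead] (the unique production whose predict set contains the lookahead).

Stack is shown with the top on the left.

Stack    Input  Action
----------------------
P $      c a $  output P → c a B
c a B $  c a $  match 'c'
a B $    a $    match 'a'
B $      $      output B → ε
$        $      accept

The string is accepted.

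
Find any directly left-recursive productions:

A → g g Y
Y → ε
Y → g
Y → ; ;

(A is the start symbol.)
No direct left recursion

A → g g Y: starts with g
Y → ε: starts with ε
Y → g: starts with g
Y → ; ;: starts with ';'

No direct left recursion found.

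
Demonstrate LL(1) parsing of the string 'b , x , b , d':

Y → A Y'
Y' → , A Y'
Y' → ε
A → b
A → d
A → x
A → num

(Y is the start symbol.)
Stack is shown with the top on the left.

Stack     Input            Action
---------------------------------
Y $       b , x , b , d $  output Y → A Y'
A Y' $    b , x , b , d $  output A → b
b Y' $    b , x , b , d $  match 'b'
Y' $      , x , b , d $    output Y' → , A Y'
, A Y' $  , x , b , d $    match ','
A Y' $    x , b , d $      output A → x
x Y' $    x , b , d $      match 'x'
Y' $      , b , d $        output Y' → , A Y'
, A Y' $  , b , d $        match ','
A Y' $    b , d $          output A → b
b Y' $    b , d $          match 'b'
Y' $      , d $            output Y' → , A Y'
, A Y' $  , d $            match ','
A Y' $    d $              output A → d
d Y' $    d $              match 'd'
Y' $      $                output Y' → ε
$         $                accept

The string is accepted.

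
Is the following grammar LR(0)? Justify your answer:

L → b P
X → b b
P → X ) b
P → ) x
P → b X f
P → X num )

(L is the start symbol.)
No. Shift-reduce conflict between [X → b b .] and [X → b . b]

A grammar is LR(0) if no state in the canonical LR(0) collection has:
  - both a shift item (dot before a terminal) and a complete item (shift-reduce conflict), or
  - two or more complete items (reduce-reduce conflict; the accept item [L' → L .] counts as a complete item here).

Augment with L' → L and build the canonical LR(0) collection (I0 = CLOSURE({[L' → . L]}), then GOTO on every symbol after a dot until no new states appear). It has 16 states:
  I0: { [L → . b P], [L' → . L] }  — shift
  I1: { [L' → L .] }  — accept
  I2: { [L → b . P], [P → . ) x], [P → . X ) b], [P → . X num )], [P → . b X f], [X → . b b] }  — shift
  I3: { [P → ) . x] }  — shift
  I4: { [L → b P .] }  — reduce
  I5: { [P → X . ) b], [P → X . num )] }  — shift
  I6: { [P → b . X f], [X → . b b], [X → b . b] }  — shift
  I7: { [P → b X . f] }  — shift
  I8: { [X → b . b], [X → b b .] }  — shift, reduce
  I9: { [X → b b .] }  — reduce
  I10: { [P → b X f .] }  — reduce
  I11: { [P → X ) . b] }  — shift
  I12: { [P → X num . )] }  — shift
  I13: { [P → X num ) .] }  — reduce
  I14: { [P → X ) b .] }  — reduce
  I15: { [P → ) x .] }  — reduce

Conflict in state I8:
  Shift-reduce conflict between [X → b b .] and [X → b . b]
So the grammar is NOT LR(0).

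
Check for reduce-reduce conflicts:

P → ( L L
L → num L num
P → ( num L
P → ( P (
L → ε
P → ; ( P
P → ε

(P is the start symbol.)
Augment with P' → P and build the canonical LR(0) collection (I0 = CLOSURE({[P' → . P]}), then GOTO on every symbol after a dot until no new states appear). It has 15 states:
  I0: { [P → . ( L L], [P → . ( P (], [P → . ( num L], [P → . ; ( P], [P → .], [P' → . P] }  — shift, reduce
  I1: { [L → . num L num], [L → .], [P → ( . L L], [P → ( . P (], [P → ( . num L], [P → . ( L L], [P → . ( P (], [P → . ( num L], [P → . ; ( P], [P → .] }  — shift, 2 reduces
  I2: { [P → ; . ( P] }  — shift
  I3: { [P' → P .] }  — accept
  I4: { [P → . ( L L], [P → . ( P (], [P → . ( num L], [P → . ; ( P], [P → .], [P → ; ( . P] }  — shift, reduce
  I5: { [P → ; ( P .] }  — reduce
  I6: { [L → . num L num], [L → .], [P → ( L . L] }  — shift, reduce
  I7: { [P → ( P . (] }  — shift
  I8: { [L → . num L num], [L → .], [L → num . L num], [P → ( num . L] }  — shift, reduce
  I9: { [L → num L . num], [P → ( num L .] }  — shift, reduce
  I10: { [L → . num L num], [L → .], [L → num . L num] }  — shift, reduce
  I11: { [L → num L . num] }  — shift
  I12: { [L → num L num .] }  — reduce
  I13: { [P → ( P ( .] }  — reduce
  I14: { [P → ( L L .] }  — reduce

I1 contains complete items [L → .], [P → .] — reduce-reduce conflict.

Answer: Yes — I1: [L → .] vs [P → .]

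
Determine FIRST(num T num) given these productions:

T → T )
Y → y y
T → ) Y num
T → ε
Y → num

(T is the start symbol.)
To compute FIRST(num T num), process the symbols left to right:
Symbol num is a terminal. Add 'num' and stop.
FIRST(num T num) = { 'num' }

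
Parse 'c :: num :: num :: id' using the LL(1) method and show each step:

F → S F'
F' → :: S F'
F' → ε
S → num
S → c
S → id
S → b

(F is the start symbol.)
Stack is shown with the top on the left.

Stack      Input                    Action
------------------------------------------
F $        c :: num :: num :: id $  output F → S F'
S F' $     c :: num :: num :: id $  output S → c
c F' $     c :: num :: num :: id $  match 'c'
F' $       :: num :: num :: id $    output F' → :: S F'
:: S F' $  :: num :: num :: id $    match '::'
S F' $     num :: num :: id $       output S → num
num F' $   num :: num :: id $       match 'num'
F' $       :: num :: id $           output F' → :: S F'
:: S F' $  :: num :: id $           match '::'
S F' $     num :: id $              output S → num
num F' $   num :: id $              match 'num'
F' $       :: id $                  output F' → :: S F'
:: S F' $  :: id $                  match '::'
S F' $     id $                     output S → id
id F' $    id $                     match 'id'
F' $       $                        output F' → ε
$          $                        accept

The string is accepted.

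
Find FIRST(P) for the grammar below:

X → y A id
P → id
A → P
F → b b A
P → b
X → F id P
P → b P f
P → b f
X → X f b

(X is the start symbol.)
From P → id:
  - id is a terminal: add 'id' and stop
From P → b:
  - b is a terminal: add 'b' and stop
From P → b P f:
  - b is a terminal: add 'b' and stop
From P → b f:
  - b is a terminal: add 'b' and stop

Collecting: FIRST(P) = { 'b', 'id' }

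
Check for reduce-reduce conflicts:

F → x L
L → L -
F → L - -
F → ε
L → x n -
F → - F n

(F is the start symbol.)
Augment with F' → F and build the canonical LR(0) collection (I0 = CLOSURE({[F' → . F]}), then GOTO on every symbol after a dot until no new states appear). It has 14 states:
  I0: { [F → . - F n], [F → . L - -], [F → . x L], [F → .], [F' → . F], [L → . L -], [L → . x n -] }  — shift, reduce
  I1: { [F → - . F n], [F → . - F n], [F → . L - -], [F → . x L], [F → .], [L → . L -], [L → . x n -] }  — shift, reduce
  I2: { [F' → F .] }  — accept
  I3: { [F → L . - -], [L → L . -] }  — shift
  I4: { [F → x . L], [L → . L -], [L → . x n -], [L → x . n -] }  — shift
  I5: { [F → x L .], [L → L . -] }  — shift, reduce
  I6: { [L → x n . -] }  — shift
  I7: { [L → x . n -] }  — shift
  I8: { [L → x n - .] }  — reduce
  I9: { [L → L - .] }  — reduce
  I10: { [F → L - . -], [L → L - .] }  — shift, reduce
  I11: { [F → L - - .] }  — reduce
  I12: { [F → - F . n] }  — shift
  I13: { [F → - F n .] }  — reduce

No state contains more than one complete item.

Answer: No reduce-reduce conflicts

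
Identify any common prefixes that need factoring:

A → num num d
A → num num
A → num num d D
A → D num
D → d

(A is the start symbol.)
Left-factoring is needed when two productions for the same non-terminal
share a common prefix on the right-hand side.

Productions for A:
  A → num num d
  A → num num
  A → num num d D
  A → D num

Found common prefix 'num num' in productions for A

Answer: Yes, A has productions with common prefix 'num num'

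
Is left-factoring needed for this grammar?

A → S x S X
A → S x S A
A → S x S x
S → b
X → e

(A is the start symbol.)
Left-factoring is needed when two productions for the same non-terminal
share a common prefix on the right-hand side.

Productions for A:
  A → S x S X
  A → S x S A
  A → S x S x

Found common prefix 'S x S' in productions for A

Answer: Yes, A has productions with common prefix 'S x S'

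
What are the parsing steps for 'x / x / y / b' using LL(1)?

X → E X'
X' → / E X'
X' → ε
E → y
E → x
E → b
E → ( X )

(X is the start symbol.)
Stack is shown with the top on the left.

Stack     Input            Action
---------------------------------
X $       x / x / y / b $  output X → E X'
E X' $    x / x / y / b $  output E → x
x X' $    x / x / y / b $  match 'x'
X' $      / x / y / b $    output X' → / E X'
/ E X' $  / x / y / b $    match '/'
E X' $    x / y / b $      output E → x
x X' $    x / y / b $      match 'x'
X' $      / y / b $        output X' → / E X'
/ E X' $  / y / b $        match '/'
E X' $    y / b $          output E → y
y X' $    y / b $          match 'y'
X' $      / b $            output X' → / E X'
/ E X' $  / b $            match '/'
E X' $    b $              output E → b
b X' $    b $              match 'b'
X' $      $                output X' → ε
$         $                accept

The string is accepted.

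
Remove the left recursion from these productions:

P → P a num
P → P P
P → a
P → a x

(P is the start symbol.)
P is directly left-recursive. The standard transformation for
  A → A α₁ | ... | A α_m | β₁ | ... | β_n
is
  A  → β₁ A' | ... | β_n A'
  A' → α₁ A' | ... | α_m A' | ε

P → a becomes P → a P'
P → a x becomes P → a x P'
P → P a num becomes P' → a num P'
P → P P becomes P' → P P'
Add P' → ε

Resulting grammar:
P → a P'
P → a x P'
P' → a num P'
P' → P P'
P' → ε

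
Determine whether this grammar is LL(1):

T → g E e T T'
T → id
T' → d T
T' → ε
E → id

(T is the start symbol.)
A grammar is LL(1) if for each non-terminal N with multiple productions, the predict sets of those productions are pairwise disjoint, where PREDICT(N → α) = (FIRST(α) \ {ε}) ∪ (FOLLOW(N) if α ⇒* ε).

Relevant sets:
  FOLLOW(T') = { $, 'd' }

For T:
  PREDICT(T → g E e T T') = { 'g' }
  PREDICT(T → id) = { 'id' }
For T':
  PREDICT(T' → d T) = { 'd' }
  PREDICT(T' → ε) = { $, 'd' }
E has a single production, so nothing to check there.

Conflict found: Predict set conflict for T': { 'd' }
The grammar is NOT LL(1).

Answer: No. Predict set conflict for T': { 'd' }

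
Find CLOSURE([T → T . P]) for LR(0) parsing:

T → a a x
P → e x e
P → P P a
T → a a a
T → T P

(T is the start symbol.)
To compute CLOSURE, for each item [A → α.Bβ] where B is a non-terminal, add [B → .γ] for all productions B → γ; repeat for the newly added items until nothing changes.

Start with: [T → T . P]
  [T → T . P] has the dot before P: add [P → . e x e], [P → . P P a]
No further items can be added.

CLOSURE = { [P → . P P a], [P → . e x e], [T → T . P] }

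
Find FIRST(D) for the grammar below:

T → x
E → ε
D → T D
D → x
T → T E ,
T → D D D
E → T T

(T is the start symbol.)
{ 'x' }

To compute FIRST(D), examine every production with D on the left-hand side, reading each right-hand side left to right until a non-nullable symbol is reached.

FIRST sets of the other non-terminals involved (by the same procedure, iterated to a fixed point):
  FIRST(T) = { 'x' }

From D → T D:
  - T is a non-terminal: add FIRST(T) \ {ε} = { 'x' }
    T is not nullable, so stop
From D → x:
  - x is a terminal: add 'x' and stop

Collecting: FIRST(D) = { 'x' }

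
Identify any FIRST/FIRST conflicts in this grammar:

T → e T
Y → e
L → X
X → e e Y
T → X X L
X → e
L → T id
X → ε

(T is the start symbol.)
Yes. T → e T / T → X X L on { 'e' }; L → X / L → T id on { 'e' }; X → e e Y / X → e on { 'e' }

A FIRST/FIRST conflict occurs when two productions N → α and N → β for the same non-terminal have FIRST(α) ∩ FIRST(β) ≠ ∅ (with ε ∈ FIRST of a nullable right-hand side, so two nullable alternatives also conflict).

FIRST sets of the non-terminals at (or reachable through a nullable prefix from) the front of some alternative:
  FIRST(X) = { 'e', ε }
  FIRST(L) = { 'e', 'id', ε }
  FIRST(T) = { 'e', 'id', ε }

Productions for T:
  T → e T: FIRST = { 'e' }
  T → X X L: FIRST = { 'e', 'id', ε }
Productions for L:
  L → X: FIRST = { 'e', ε }
  L → T id: FIRST = { 'e', 'id' }
Productions for X:
  X → e e Y: FIRST = { 'e' }
  X → e: FIRST = { 'e' }
  X → ε: FIRST = { ε }
Y has only one production, so no FIRST/FIRST conflict is possible there.

Conflict for T: T → e T and T → X X L
  Overlap: { 'e' }
Conflict for L: L → X and L → T id
  Overlap: { 'e' }
Conflict for X: X → e e Y and X → e
  Overlap: { 'e' }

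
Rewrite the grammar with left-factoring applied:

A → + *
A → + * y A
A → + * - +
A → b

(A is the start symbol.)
A → + * A'
A' → ε
A' → y A
A' → - +
A → b

Left-factoring transforms A → αβ₁ | αβ₂ into A → αA' and A' → β₁ | β₂
(α is the longest common prefix among the alternatives). Repeat until
no nonterminal has two alternatives with a common prefix.

Round 1: A has alternatives sharing prefix '+ *'. Introduce A': A → + * A'
  Add: A' → ε
  Add: A' → y A
  Add: A' → - +

No remaining common prefixes — done.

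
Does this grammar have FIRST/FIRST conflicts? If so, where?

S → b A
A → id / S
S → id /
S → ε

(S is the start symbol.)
A FIRST/FIRST conflict occurs when two productions N → α and N → β for the same non-terminal have FIRST(α) ∩ FIRST(β) ≠ ∅ (with ε ∈ FIRST of a nullable right-hand side, so two nullable alternatives also conflict).

Productions for S:
  S → b A: FIRST = { 'b' }
  S → id /: FIRST = { 'id' }
  S → ε: FIRST = { ε }
A has only one production, so no FIRST/FIRST conflict is possible there.

All alternatives of each non-terminal have pairwise disjoint FIRST sets.

Answer: No FIRST/FIRST conflicts.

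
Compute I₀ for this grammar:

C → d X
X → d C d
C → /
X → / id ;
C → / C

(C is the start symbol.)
{ [C → . / C], [C → . /], [C → . d X], [C' → . C] }

First, augment the grammar with C' → C
I₀ = CLOSURE({ [C' → . C] }):
  [C' → . C] has the dot before C: add [C → . d X], [C → . /], [C → . / C]
No further items can be added.

I₀ = { [C → . / C], [C → . /], [C → . d X], [C' → . C] }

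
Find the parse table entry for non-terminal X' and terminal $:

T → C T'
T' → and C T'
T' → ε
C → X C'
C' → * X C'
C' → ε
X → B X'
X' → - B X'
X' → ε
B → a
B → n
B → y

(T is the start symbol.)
To find M[X', $], we find productions for X' where $ is in the predict set (PREDICT(N → α) = (FIRST(α) \ {ε}) ∪ (FOLLOW(N) if α ⇒* ε)).

Relevant sets:
  FOLLOW(X') = { $, '*', 'and' }

X' → - B X': PREDICT = { '-' }
X' → ε: PREDICT = { $, '*', 'and' }
  $ is in predict set, so this production goes in M[X', $]

M[X', $] = X' → ε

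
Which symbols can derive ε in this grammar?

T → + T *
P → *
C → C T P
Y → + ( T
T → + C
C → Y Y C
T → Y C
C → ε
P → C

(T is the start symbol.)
A non-terminal is nullable if it can derive ε (the empty string): either it has an ε-production, or it has a production whose right-hand side consists entirely of nullable non-terminals.

ε-productions: C → ε
So C is immediately nullable.
P → C: every symbol on the right is nullable, so P is nullable too.
No further non-terminal can be added: every production for the remaining non-terminals contains a terminal or a non-nullable non-terminal.
Nullable = { 'C', 'P' }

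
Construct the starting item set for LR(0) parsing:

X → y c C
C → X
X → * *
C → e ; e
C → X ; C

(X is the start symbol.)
First, augment the grammar with X' → X
I₀ = CLOSURE({ [X' → . X] }):
  [X' → . X] has the dot before X: add [X → . y c C], [X → . * *]
No further items can be added.

I₀ = { [X → . * *], [X → . y c C], [X' → . X] }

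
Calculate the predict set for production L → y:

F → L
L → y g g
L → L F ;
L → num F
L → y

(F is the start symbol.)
{ 'y' }

PREDICT(L → y) = (FIRST(RHS) \ {ε}) ∪ (FOLLOW(L) if ε ∈ FIRST(RHS), i.e. RHS ⇒* ε)
FIRST(y) = { 'y' }
ε ∉ FIRST(y), so FOLLOW(L) is not added.
PREDICT(L → y) = { 'y' }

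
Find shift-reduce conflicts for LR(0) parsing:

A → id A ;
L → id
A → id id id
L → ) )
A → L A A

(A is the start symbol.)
Augment with A' → A and build the canonical LR(0) collection (I0 = CLOSURE({[A' → . A]}), then GOTO on every symbol after a dot until no new states appear). It has 12 states:
  I0: { [A → . L A A], [A → . id A ;], [A → . id id id], [A' → . A], [L → . ) )], [L → . id] }  — shift
  I1: { [L → ) . )] }  — shift
  I2: { [A' → A .] }  — accept
  I3: { [A → . L A A], [A → . id A ;], [A → . id id id], [A → L . A A], [L → . ) )], [L → . id] }  — shift
  I4: { [A → . L A A], [A → . id A ;], [A → . id id id], [A → id . A ;], [A → id . id id], [L → . ) )], [L → . id], [L → id .] }  — shift, reduce
  I5: { [A → id A . ;] }  — shift
  I6: { [A → . L A A], [A → . id A ;], [A → . id id id], [A → id . A ;], [A → id . id id], [A → id id . id], [L → . ) )], [L → . id], [L → id .] }  — shift, reduce
  I7: { [A → . L A A], [A → . id A ;], [A → . id id id], [A → id . A ;], [A → id . id id], [A → id id . id], [A → id id id .], [L → . ) )], [L → . id], [L → id .] }  — shift, 2 reduces
  I8: { [A → id A ; .] }  — reduce
  I9: { [A → . L A A], [A → . id A ;], [A → . id id id], [A → L A . A], [L → . ) )], [L → . id] }  — shift
  I10: { [A → L A A .] }  — reduce
  I11: { [L → ) ) .] }  — reduce

I4 contains reduce item [L → id .] and shift items [A → . id A ;], [A → . id id id], [A → id . id id], [L → . ) )], [L → . id] — shift-reduce conflict.
I6 contains reduce item [L → id .] and shift items [A → . id A ;], [A → . id id id], [A → id . id id], [A → id id . id], [L → . ) )], [L → . id] — shift-reduce conflict.
I7 contains reduce items [A → id id id .], [L → id .] and shift items [A → . id A ;], [A → . id id id], [A → id . id id], [A → id id . id], [L → . ) )], [L → . id] — shift-reduce conflict.

Answer: Yes — I4: [L → id .] vs [A → . id A ;]; I6: [L → id .] vs [A → . id A ;]; I7: [A → id id id .] vs [A → . id A ;]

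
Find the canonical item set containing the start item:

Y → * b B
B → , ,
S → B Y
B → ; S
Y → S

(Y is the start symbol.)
First, augment the grammar with Y' → Y
I₀ = CLOSURE({ [Y' → . Y] }):
  [Y' → . Y] has the dot before Y: add [Y → . * b B], [Y → . S]
  [Y → . S] has the dot before S: add [S → . B Y]
  [S → . B Y] has the dot before B: add [B → . , ,], [B → . ; S]
No further items can be added.

I₀ = { [B → . , ,], [B → . ; S], [S → . B Y], [Y → . * b B], [Y → . S], [Y' → . Y] }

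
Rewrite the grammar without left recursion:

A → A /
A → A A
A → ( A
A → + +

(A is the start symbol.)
A is directly left-recursive. The standard transformation for
  A → A α₁ | ... | A α_m | β₁ | ... | β_n
is
  A  → β₁ A' | ... | β_n A'
  A' → α₁ A' | ... | α_m A' | ε

A → ( A becomes A → ( A A'
A → + + becomes A → + + A'
A → A / becomes A' → / A'
A → A A becomes A' → A A'
Add A' → ε

Resulting grammar:
A → ( A A'
A → + + A'
A' → / A'
A' → A A'
A' → ε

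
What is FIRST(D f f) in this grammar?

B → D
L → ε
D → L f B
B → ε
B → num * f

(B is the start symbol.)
FIRST sets of the non-terminals involved (from the grammar, by fixed-point iteration):
  FIRST(D) = { 'f' }

To compute FIRST(D f f), process the symbols left to right:
Symbol D is a non-terminal. Add FIRST(D) \ {ε} = { 'f' }
D is not nullable (ε ∉ FIRST(D)), so stop here.
FIRST(D f f) = { 'f' }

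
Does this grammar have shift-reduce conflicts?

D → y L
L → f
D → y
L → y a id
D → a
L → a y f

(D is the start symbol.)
Yes — I3: [D → y .] vs [L → . a y f]

A shift-reduce conflict occurs when an LR(0) state has both:
  - a complete (reduce) item [A → α .] (dot at the end), and
  - a shift item [B → β . c γ] (dot before a terminal).

Augment with D' → D and build the canonical LR(0) collection (I0 = CLOSURE({[D' → . D]}), then GOTO on every symbol after a dot until no new states appear). It has 12 states:
  I0: { [D → . a], [D → . y L], [D → . y], [D' → . D] }  — shift
  I1: { [D' → D .] }  — accept
  I2: { [D → a .] }  — reduce
  I3: { [D → y . L], [D → y .], [L → . a y f], [L → . f], [L → . y a id] }  — shift, reduce
  I4: { [D → y L .] }  — reduce
  I5: { [L → a . y f] }  — shift
  I6: { [L → f .] }  — reduce
  I7: { [L → y . a id] }  — shift
  I8: { [L → y a . id] }  — shift
  I9: { [L → y a id .] }  — reduce
  I10: { [L → a y . f] }  — shift
  I11: { [L → a y f .] }  — reduce

I3 contains reduce item [D → y .] and shift items [L → . a y f], [L → . f], [L → . y a id] — shift-reduce conflict.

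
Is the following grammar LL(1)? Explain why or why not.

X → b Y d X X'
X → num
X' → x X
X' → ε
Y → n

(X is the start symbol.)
A grammar is LL(1) if for each non-terminal N with multiple productions, the predict sets of those productions are pairwise disjoint, where PREDICT(N → α) = (FIRST(α) \ {ε}) ∪ (FOLLOW(N) if α ⇒* ε).

Relevant sets:
  FOLLOW(X') = { $, 'x' }

For X:
  PREDICT(X → b Y d X X') = { 'b' }
  PREDICT(X → num) = { 'num' }
For X':
  PREDICT(X' → x X) = { 'x' }
  PREDICT(X' → ε) = { $, 'x' }
Y has a single production, so nothing to check there.

Conflict found: Predict set conflict for X': { 'x' }
The grammar is NOT LL(1).

Answer: No. Predict set conflict for X': { 'x' }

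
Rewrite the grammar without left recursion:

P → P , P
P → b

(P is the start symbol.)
P → b P'
P' → , P P'
P' → ε

P is directly left-recursive. The standard transformation for
  A → A α₁ | ... | A α_m | β₁ | ... | β_n
is
  A  → β₁ A' | ... | β_n A'
  A' → α₁ A' | ... | α_m A' | ε

P → b becomes P → b P'
P → P , P becomes P' → , P P'
Add P' → ε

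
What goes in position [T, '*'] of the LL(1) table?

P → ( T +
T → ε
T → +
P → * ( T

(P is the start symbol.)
Empty (error entry)

To find M[T, '*'], we find productions for T where '*' is in the predict set (PREDICT(N → α) = (FIRST(α) \ {ε}) ∪ (FOLLOW(N) if α ⇒* ε)).

Relevant sets:
  FOLLOW(T) = { $, '+' }

T → ε: PREDICT = { $, '+' }
T → +: PREDICT = { '+' }

M[T, '*'] is empty (no production applies)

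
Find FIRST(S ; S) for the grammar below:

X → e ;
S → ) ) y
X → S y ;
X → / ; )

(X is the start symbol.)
{ ')' }

FIRST sets of the non-terminals involved (from the grammar, by fixed-point iteration):
  FIRST(S) = { ')' }

To compute FIRST(S ; S), process the symbols left to right:
Symbol S is a non-terminal. Add FIRST(S) \ {ε} = { ')' }
S is not nullable (ε ∉ FIRST(S)), so stop here.
FIRST(S ; S) = { ')' }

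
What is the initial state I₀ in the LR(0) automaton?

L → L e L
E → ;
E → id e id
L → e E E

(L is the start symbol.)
First, augment the grammar with L' → L
I₀ = CLOSURE({ [L' → . L] }):
  [L' → . L] has the dot before L: add [L → . L e L], [L → . e E E]
No further items can be added.

I₀ = { [L → . L e L], [L → . e E E], [L' → . L] }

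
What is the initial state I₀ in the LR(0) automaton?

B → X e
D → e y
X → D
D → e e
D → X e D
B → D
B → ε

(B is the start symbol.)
{ [B → . D], [B → . X e], [B → .], [B' → . B], [D → . X e D], [D → . e e], [D → . e y], [X → . D] }

First, augment the grammar with B' → B
I₀ = CLOSURE({ [B' → . B] }):
  [B' → . B] has the dot before B: add [B → . X e], [B → . D], [B → .]
  [B → . X e] has the dot before X: add [X → . D]
  [B → . D] has the dot before D: add [D → . e y], [D → . e e], [D → . X e D]
No further items can be added.

I₀ = { [B → . D], [B → . X e], [B → .], [B' → . B], [D → . X e D], [D → . e e], [D → . e y], [X → . D] }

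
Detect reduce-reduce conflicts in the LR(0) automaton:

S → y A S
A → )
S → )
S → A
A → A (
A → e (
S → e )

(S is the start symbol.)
A reduce-reduce conflict occurs when an LR(0) state has two complete items [A → α .] and [B → β .] — both call for a reduction, and with no lookahead the parser cannot choose between them.

Augment with S' → S and build the canonical LR(0) collection (I0 = CLOSURE({[S' → . S]}), then GOTO on every symbol after a dot until no new states appear). It has 13 states:
  I0: { [A → . )], [A → . A (], [A → . e (], [S → . )], [S → . A], [S → . e )], [S → . y A S], [S' → . S] }  — shift
  I1: { [A → ) .], [S → ) .] }  — 2 reduces
  I2: { [A → A . (], [S → A .] }  — shift, reduce
  I3: { [S' → S .] }  — accept
  I4: { [A → e . (], [S → e . )] }  — shift
  I5: { [A → . )], [A → . A (], [A → . e (], [S → y . A S] }  — shift
  I6: { [A → ) .] }  — reduce
  I7: { [A → . )], [A → . A (], [A → . e (], [A → A . (], [S → . )], [S → . A], [S → . e )], [S → . y A S], [S → y A . S] }  — shift
  I8: { [A → e . (] }  — shift
  I9: { [A → e ( .] }  — reduce
  I10: { [A → A ( .] }  — reduce
  I11: { [S → y A S .] }  — reduce
  I12: { [S → e ) .] }  — reduce

I1 contains complete items [A → ) .], [S → ) .] — reduce-reduce conflict.

Answer: Yes — I1: [A → ) .] vs [S → ) .]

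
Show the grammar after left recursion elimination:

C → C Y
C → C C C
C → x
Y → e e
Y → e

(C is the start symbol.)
C → x C'
C' → Y C'
C' → C C C'
C' → ε
Y → e e
Y → e

C is directly left-recursive. The standard transformation for
  A → A α₁ | ... | A α_m | β₁ | ... | β_n
is
  A  → β₁ A' | ... | β_n A'
  A' → α₁ A' | ... | α_m A' | ε

C → x becomes C → x C'
C → C Y becomes C' → Y C'
C → C C C becomes C' → C C C'
Add C' → ε

Productions for other non-terminals are unchanged:
  Y → e e
  Y → e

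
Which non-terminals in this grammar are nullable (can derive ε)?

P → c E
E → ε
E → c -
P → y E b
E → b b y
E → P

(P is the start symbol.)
{ 'E' }

A non-terminal is nullable if it can derive ε (the empty string): either it has an ε-production, or it has a production whose right-hand side consists entirely of nullable non-terminals.

ε-productions: E → ε
So E is immediately nullable.
No further non-terminal can be added: every production for the remaining non-terminals contains a terminal or a non-nullable non-terminal.
Nullable = { 'E' }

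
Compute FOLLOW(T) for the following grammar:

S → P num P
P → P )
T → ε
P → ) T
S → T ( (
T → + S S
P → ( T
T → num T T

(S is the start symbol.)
{ $, '(', ')', '+', 'num' }

To compute FOLLOW(T), find every occurrence of T on a right-hand side N → α T β: add FIRST(β) \ {ε}, and if β is empty or nullable also add FOLLOW(N). Iterate to a fixed point.

In P → ) T: T is at the end, add FOLLOW(P)
In S → T ( (: T is followed by '(' '(', add FIRST('(' '(') \ {ε} = { '(' }
In P → ( T: T is at the end, add FOLLOW(P)
In T → num T T: T is followed by T, add FIRST(T) \ {ε} = { '+', 'num' }
  T is nullable, so FOLLOW(T) is also included — that is the set being defined, nothing new
In T → num T T: T is at the end; this adds FOLLOW(T) to itself — nothing new

The FOLLOW sets referred to above (computed the same way, to a fixed point):
  FOLLOW(P) = { $, '(', ')', '+', 'num' }

Taking the union: FOLLOW(T) = { $, '(', ')', '+', 'num' }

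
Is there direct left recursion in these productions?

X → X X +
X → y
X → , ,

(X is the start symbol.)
Yes, X is left-recursive

Direct left recursion occurs when N → N α for some non-terminal N (the right-hand side begins with the left-hand side itself).

X → X X +: LEFT RECURSIVE (starts with X)
X → y: starts with y
X → , ,: starts with ','

The grammar has direct left recursion on: X.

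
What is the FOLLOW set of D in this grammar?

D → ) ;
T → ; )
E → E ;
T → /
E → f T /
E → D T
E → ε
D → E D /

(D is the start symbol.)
D is the start symbol, so $ ∈ FOLLOW(D).
In E → D T: D is followed by T, add FIRST(T) \ {ε} = { '/', ';' }
In D → E D /: D is followed by '/', add FIRST('/') \ {ε} = { '/' }

Taking the union: FOLLOW(D) = { $, '/', ';' }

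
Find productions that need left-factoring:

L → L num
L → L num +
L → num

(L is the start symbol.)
Yes, L has productions with common prefix 'L num'

Left-factoring is needed when two productions for the same non-terminal
share a common prefix on the right-hand side.

Productions for L:
  L → L num
  L → L num +
  L → num

Found common prefix 'L num' in productions for L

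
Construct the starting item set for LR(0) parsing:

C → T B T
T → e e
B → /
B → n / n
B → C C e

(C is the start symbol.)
{ [C → . T B T], [C' → . C], [T → . e e] }

First, augment the grammar with C' → C
I₀ = CLOSURE({ [C' → . C] }):
  [C' → . C] has the dot before C: add [C → . T B T]
  [C → . T B T] has the dot before T: add [T → . e e]
No further items can be added.

I₀ = { [C → . T B T], [C' → . C], [T → . e e] }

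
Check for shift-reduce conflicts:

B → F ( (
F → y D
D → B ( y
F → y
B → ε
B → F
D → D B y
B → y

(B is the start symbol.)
A shift-reduce conflict occurs when an LR(0) state has both:
  - a complete (reduce) item [A → α .] (dot at the end), and
  - a shift item [B → β . c γ] (dot before a terminal).

Augment with B' → B and build the canonical LR(0) collection (I0 = CLOSURE({[B' → . B]}), then GOTO on every symbol after a dot until no new states appear). It has 12 states:
  I0: { [B → . F ( (], [B → . F], [B → . y], [B → .], [B' → . B], [F → . y D], [F → . y] }  — shift, reduce
  I1: { [B' → B .] }  — accept
  I2: { [B → F . ( (], [B → F .] }  — shift, reduce
  I3: { [B → . F ( (], [B → . F], [B → . y], [B → .], [B → y .], [D → . B ( y], [D → . D B y], [F → . y D], [F → . y], [F → y . D], [F → y .] }  — shift, 3 reduces
  I4: { [D → B . ( y] }  — shift
  I5: { [B → . F ( (], [B → . F], [B → . y], [B → .], [D → D . B y], [F → . y D], [F → . y], [F → y D .] }  — shift, 2 reduces
  I6: { [D → D B . y] }  — shift
  I7: { [D → D B y .] }  — reduce
  I8: { [D → B ( . y] }  — shift
  I9: { [D → B ( y .] }  — reduce
  I10: { [B → F ( . (] }  — shift
  I11: { [B → F ( ( .] }  — reduce

I0 contains reduce item [B → .] and shift items [B → . y], [F → . y], [F → . y D] — shift-reduce conflict.
I2 contains reduce item [B → F .] and shift item [B → F . ( (] — shift-reduce conflict.
I3 contains reduce items [B → .], [B → y .], [F → y .] and shift items [B → . y], [F → . y], [F → . y D] — shift-reduce conflict.
I5 contains reduce items [B → .], [F → y D .] and shift items [B → . y], [F → . y], [F → . y D] — shift-reduce conflict.

Answer: Yes — I0: [B → .] vs [B → . y]; I2: [B → F .] vs [B → F . ( (]; I3: [B → .] vs [B → . y]; I5: [B → .] vs [B → . y]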